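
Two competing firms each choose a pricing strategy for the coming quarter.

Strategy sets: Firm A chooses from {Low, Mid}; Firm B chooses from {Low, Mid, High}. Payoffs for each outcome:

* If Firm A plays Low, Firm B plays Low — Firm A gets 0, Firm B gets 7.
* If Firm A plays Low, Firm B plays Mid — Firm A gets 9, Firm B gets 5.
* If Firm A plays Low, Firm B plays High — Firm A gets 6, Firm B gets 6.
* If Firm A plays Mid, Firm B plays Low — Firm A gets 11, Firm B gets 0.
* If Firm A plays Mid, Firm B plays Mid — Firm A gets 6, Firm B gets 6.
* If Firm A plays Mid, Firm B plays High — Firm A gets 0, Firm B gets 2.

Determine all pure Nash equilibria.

There is no pure-strategy Nash equilibrium.

Firm A against Low: payoffs 0, 11 → best response Mid.
Firm A against Mid: payoffs 9, 6 → best response Low.
Firm A against High: payoffs 6, 0 → best response Low.
Firm B against Low: payoffs 7, 5, 6 → best response Low.
Firm B against Mid: payoffs 0, 6, 2 → best response Mid.
No profile is a mutual best response for all players.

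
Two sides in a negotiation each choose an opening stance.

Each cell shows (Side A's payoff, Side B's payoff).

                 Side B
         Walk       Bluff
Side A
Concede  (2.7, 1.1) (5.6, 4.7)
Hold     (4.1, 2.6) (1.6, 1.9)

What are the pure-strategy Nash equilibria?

(Concede, Walk): Side A can switch to Hold (2.7 → 4.1). Not NE.
(Concede, Bluff): Side A gets 5.6, best alternative 1.6; Side B gets 4.7, best alternative 1.1. No profitable deviation — NE.
(Hold, Walk): Side A gets 4.1, best alternative 2.7; Side B gets 2.6, best alternative 1.9. No profitable deviation — NE.
(Hold, Bluff): Side A can switch to Concede (1.6 → 5.6). Not NE.

(Concede, Bluff), (Hold, Walk)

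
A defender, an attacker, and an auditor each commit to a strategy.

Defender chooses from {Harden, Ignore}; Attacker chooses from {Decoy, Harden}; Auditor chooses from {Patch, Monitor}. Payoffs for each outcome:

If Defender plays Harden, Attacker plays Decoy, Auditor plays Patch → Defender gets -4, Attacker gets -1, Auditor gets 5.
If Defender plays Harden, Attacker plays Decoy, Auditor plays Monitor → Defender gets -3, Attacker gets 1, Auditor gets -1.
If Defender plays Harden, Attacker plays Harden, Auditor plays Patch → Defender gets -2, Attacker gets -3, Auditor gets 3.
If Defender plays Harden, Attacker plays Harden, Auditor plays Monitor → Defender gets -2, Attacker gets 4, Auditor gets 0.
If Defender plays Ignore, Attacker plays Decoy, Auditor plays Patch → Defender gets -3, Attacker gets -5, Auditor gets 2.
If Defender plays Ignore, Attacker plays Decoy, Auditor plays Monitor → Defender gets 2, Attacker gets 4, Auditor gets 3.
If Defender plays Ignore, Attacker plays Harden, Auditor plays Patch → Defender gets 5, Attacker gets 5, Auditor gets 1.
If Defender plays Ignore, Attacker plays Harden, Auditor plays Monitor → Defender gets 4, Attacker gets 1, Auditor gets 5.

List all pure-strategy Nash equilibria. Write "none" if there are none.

(Harden, Decoy, Patch): Defender can switch to Ignore (-4 → -3). Not NE.
(Harden, Decoy, Monitor): Defender can switch to Ignore (-3 → 2). Not NE.
(Harden, Harden, Patch): Defender can switch to Ignore (-2 → 5). Not NE.
(Harden, Harden, Monitor): Defender can switch to Ignore (-2 → 4). Not NE.
(Ignore, Decoy, Patch): Attacker can switch to Harden (-5 → 5). Not NE.
(Ignore, Decoy, Monitor): Defender gets 2, best alternative -3; Attacker gets 4, best alternative 1; Auditor gets 3, best alternative 2. No profitable deviation — NE.
(Ignore, Harden, Patch): Auditor can switch to Monitor (1 → 5). Not NE.
(Ignore, Harden, Monitor): Attacker can switch to Decoy (1 → 4). Not NE.

(Ignore, Decoy, Monitor)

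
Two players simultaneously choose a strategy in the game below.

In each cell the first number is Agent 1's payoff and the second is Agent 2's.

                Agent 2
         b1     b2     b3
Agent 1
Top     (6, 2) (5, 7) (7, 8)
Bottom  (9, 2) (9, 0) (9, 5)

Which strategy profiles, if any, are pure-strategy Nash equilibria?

(Bottom, b3)

Agent 1 against b1: payoffs 6, 9 → best response Bottom.
Agent 1 against b2: payoffs 5, 9 → best response Bottom.
Agent 1 against b3: payoffs 7, 9 → best response Bottom.
Agent 2 against Top: payoffs 2, 7, 8 → best response b3.
Agent 2 against Bottom: payoffs 2, 0, 5 → best response b3.
Mutual best responses: (Bottom, b3).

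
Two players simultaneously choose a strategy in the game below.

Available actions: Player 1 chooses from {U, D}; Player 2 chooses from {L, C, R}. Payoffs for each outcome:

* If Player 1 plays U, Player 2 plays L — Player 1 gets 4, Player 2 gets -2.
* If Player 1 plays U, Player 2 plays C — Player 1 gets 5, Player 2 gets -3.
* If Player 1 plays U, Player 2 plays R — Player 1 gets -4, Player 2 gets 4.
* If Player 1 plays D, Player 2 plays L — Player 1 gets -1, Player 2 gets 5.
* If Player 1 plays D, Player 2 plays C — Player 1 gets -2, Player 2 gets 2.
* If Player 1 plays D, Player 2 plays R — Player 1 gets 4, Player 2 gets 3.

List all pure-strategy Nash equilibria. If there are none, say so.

This game has no pure Nash equilibrium.

(U, L): Player 2 can switch to R (-2 → 4). Not NE.
(U, C): Player 2 can switch to L (-3 → -2). Not NE.
(U, R): Player 1 can switch to D (-4 → 4). Not NE.
(D, L): Player 1 can switch to U (-1 → 4). Not NE.
(D, C): Player 1 can switch to U (-2 → 5). Not NE.
(D, R): Player 2 can switch to L (3 → 5). Not NE.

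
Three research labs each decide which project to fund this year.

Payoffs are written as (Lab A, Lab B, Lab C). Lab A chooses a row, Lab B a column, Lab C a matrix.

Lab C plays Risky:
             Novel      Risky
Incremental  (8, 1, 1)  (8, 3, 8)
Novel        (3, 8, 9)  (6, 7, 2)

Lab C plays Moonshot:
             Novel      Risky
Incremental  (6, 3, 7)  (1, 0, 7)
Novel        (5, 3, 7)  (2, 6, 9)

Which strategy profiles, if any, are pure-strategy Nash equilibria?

(Incremental, Novel, Risky): Lab B can switch to Risky (1 → 3). Not NE.
(Incremental, Novel, Moonshot): Lab A gets 6, best alternative 5; Lab B gets 3, best alternative 0; Lab C gets 7, best alternative 1. No profitable deviation — NE.
(Incremental, Risky, Risky): Lab A gets 8, best alternative 6; Lab B gets 3, best alternative 1; Lab C gets 8, best alternative 7. No profitable deviation — NE.
(Incremental, Risky, Moonshot): Lab A can switch to Novel (1 → 2). Not NE.
(Novel, Novel, Risky): Lab A can switch to Incremental (3 → 8). Not NE.
(Novel, Novel, Moonshot): Lab A can switch to Incremental (5 → 6). Not NE.
(Novel, Risky, Risky): Lab A can switch to Incremental (6 → 8). Not NE.
(Novel, Risky, Moonshot): Lab A gets 2, best alternative 1; Lab B gets 6, best alternative 3; Lab C gets 9, best alternative 2. No profitable deviation — NE.

Pure-strategy Nash equilibria: (Incremental, Novel, Moonshot); (Incremental, Risky, Risky); (Novel, Risky, Moonshot)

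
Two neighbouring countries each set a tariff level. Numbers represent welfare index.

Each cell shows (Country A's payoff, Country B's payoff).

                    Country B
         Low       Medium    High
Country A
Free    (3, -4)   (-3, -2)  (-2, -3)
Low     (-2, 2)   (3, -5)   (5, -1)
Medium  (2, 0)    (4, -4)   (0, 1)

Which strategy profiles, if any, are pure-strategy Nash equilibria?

This game has no pure Nash equilibrium.

Country A against Low: payoffs 3, -2, 2 → best response Free.
Country A against Medium: payoffs -3, 3, 4 → best response Medium.
Country A against High: payoffs -2, 5, 0 → best response Low.
Country B against Free: payoffs -4, -2, -3 → best response Medium.
Country B against Low: payoffs 2, -5, -1 → best response Low.
Country B against Medium: payoffs 0, -4, 1 → best response High.
No profile is a mutual best response for all players.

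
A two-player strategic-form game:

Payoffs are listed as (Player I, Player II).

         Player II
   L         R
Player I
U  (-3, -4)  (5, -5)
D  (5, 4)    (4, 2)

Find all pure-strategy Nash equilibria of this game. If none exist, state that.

(U, L): Player I can switch to D (-3 → 5). Not NE.
(U, R): Player II can switch to L (-5 → -4). Not NE.
(D, L): Player I gets 5, best alternative -3; Player II gets 4, best alternative 2. No profitable deviation — NE.
(D, R): Player I can switch to U (4 → 5). Not NE.

The unique pure-strategy Nash equilibrium is (D, L).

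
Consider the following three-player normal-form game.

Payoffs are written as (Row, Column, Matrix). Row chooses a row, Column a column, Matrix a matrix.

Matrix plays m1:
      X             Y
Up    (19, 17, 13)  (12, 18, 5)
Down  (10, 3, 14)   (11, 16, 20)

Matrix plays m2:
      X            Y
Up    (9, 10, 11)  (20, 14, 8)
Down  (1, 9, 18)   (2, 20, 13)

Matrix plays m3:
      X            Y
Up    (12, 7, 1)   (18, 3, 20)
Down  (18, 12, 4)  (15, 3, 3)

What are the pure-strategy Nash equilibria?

none

(Up, X, m1): Column can switch to Y (17 → 18). Not NE.
(Up, X, m2): Column can switch to Y (10 → 14). Not NE.
(Up, X, m3): Row can switch to Down (12 → 18). Not NE.
(Up, Y, m1): Matrix can switch to m2 (5 → 8). Not NE.
(Up, Y, m2): Matrix can switch to m3 (8 → 20). Not NE.
(Up, Y, m3): Column can switch to X (3 → 7). Not NE.
(Down, X, m1): Row can switch to Up (10 → 19). Not NE.
(Down, X, m2): Row can switch to Up (1 → 9). Not NE.
(Down, X, m3): Matrix can switch to m1 (4 → 14). Not NE.
(Down, Y, m1): Row can switch to Up (11 → 12). Not NE.
(The remaining 2 profiles each have a profitable deviation by the same check.)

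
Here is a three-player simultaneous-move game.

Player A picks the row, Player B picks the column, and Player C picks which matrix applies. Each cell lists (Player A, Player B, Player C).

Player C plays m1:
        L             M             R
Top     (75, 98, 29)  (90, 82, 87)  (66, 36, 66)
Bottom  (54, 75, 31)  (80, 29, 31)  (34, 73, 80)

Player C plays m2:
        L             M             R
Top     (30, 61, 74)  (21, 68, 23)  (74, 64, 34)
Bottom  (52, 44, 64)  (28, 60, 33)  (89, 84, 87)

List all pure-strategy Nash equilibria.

Player A against (L, m1): payoffs 75, 54 → best response Top.
Player A against (L, m2): payoffs 30, 52 → best response Bottom.
Player A against (M, m1): payoffs 90, 80 → best response Top.
Player A against (M, m2): payoffs 21, 28 → best response Bottom.
Player A against (R, m1): payoffs 66, 34 → best response Top.
Player A against (R, m2): payoffs 74, 89 → best response Bottom.
Player B against (Top, m1): payoffs 98, 82, 36 → best response L.
Player B against (Top, m2): payoffs 61, 68, 64 → best response M.
Player B against (Bottom, m1): payoffs 75, 29, 73 → best response L.
Player B against (Bottom, m2): payoffs 44, 60, 84 → best response R.
Player C against (Top, L): payoffs 29, 74 → best response m2.
Player C against (Top, M): payoffs 87, 23 → best response m1.
Player C against (Top, R): payoffs 66, 34 → best response m1.
Player C against (Bottom, L): payoffs 31, 64 → best response m2.
Player C against (Bottom, M): payoffs 31, 33 → best response m2.
Player C against (Bottom, R): payoffs 80, 87 → best response m2.
Mutual best responses: (Bottom, R, m2).

(Bottom, R, m2)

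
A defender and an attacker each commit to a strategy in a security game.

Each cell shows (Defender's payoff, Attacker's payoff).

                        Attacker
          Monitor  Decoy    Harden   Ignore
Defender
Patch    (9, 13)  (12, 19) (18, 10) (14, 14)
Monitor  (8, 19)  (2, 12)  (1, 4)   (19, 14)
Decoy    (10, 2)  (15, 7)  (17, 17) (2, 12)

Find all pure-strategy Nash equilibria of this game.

For each player, find the best response to each opponent profile; mutual best responses are the pure NE.
Defender against Monitor: payoffs 9, 8, 10 → best response Decoy.
Defender against Decoy: payoffs 12, 2, 15 → best response Decoy.
Defender against Harden: payoffs 18, 1, 17 → best response Patch.
Defender against Ignore: payoffs 14, 19, 2 → best response Monitor.
Attacker against Patch: payoffs 13, 19, 10, 14 → best response Decoy.
Attacker against Monitor: payoffs 19, 12, 4, 14 → best response Monitor.
Attacker against Decoy: payoffs 2, 7, 17, 12 → best response Harden.
No profile is a mutual best response for all players.

none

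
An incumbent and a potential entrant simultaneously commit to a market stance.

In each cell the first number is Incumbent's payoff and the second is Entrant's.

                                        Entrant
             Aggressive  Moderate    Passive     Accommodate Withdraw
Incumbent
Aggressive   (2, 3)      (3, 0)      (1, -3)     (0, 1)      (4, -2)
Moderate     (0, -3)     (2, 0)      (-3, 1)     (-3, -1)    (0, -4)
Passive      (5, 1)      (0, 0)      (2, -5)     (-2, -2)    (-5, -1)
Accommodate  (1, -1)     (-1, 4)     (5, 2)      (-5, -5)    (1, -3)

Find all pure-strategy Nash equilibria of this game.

(Passive, Aggressive)

(Aggressive, Aggressive): Incumbent can switch to Passive (2 → 5). Not NE.
(Aggressive, Moderate): Entrant can switch to Aggressive (0 → 3). Not NE.
(Aggressive, Passive): Incumbent can switch to Passive (1 → 2). Not NE.
(Aggressive, Accommodate): Entrant can switch to Aggressive (1 → 3). Not NE.
(Aggressive, Withdraw): Entrant can switch to Aggressive (-2 → 3). Not NE.
(Moderate, Aggressive): Incumbent can switch to Aggressive (0 → 2). Not NE.
(Passive, Aggressive): Incumbent gets 5, best alternative 2; Entrant gets 1, best alternative 0. No profitable deviation — NE.
(The remaining 13 profiles each have a profitable deviation by the same check.)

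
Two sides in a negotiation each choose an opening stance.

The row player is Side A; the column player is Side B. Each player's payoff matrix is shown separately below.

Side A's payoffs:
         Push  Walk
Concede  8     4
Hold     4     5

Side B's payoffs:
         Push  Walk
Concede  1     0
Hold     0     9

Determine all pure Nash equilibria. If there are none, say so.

The pure Nash equilibria are (Concede, Push); (Hold, Walk).

For each strategy profile, look for a profitable unilateral deviation.
(Concede, Push): Side A gets 8, best alternative 4; Side B gets 1, best alternative 0. No profitable deviation — NE.
(Concede, Walk): Side A can switch to Hold (4 → 5). Not NE.
(Hold, Push): Side A can switch to Concede (4 → 8). Not NE.
(Hold, Walk): Side A gets 5, best alternative 4; Side B gets 9, best alternative 0. No profitable deviation — NE.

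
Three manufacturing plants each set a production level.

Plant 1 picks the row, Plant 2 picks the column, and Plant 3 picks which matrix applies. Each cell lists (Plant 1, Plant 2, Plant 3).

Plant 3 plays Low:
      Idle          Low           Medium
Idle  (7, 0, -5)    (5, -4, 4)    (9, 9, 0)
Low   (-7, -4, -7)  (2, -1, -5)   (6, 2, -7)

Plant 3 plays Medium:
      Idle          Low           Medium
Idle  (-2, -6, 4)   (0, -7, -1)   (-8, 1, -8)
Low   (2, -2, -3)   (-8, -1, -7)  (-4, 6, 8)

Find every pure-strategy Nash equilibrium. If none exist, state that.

Plant 1 against (Idle, Low): payoffs 7, -7 → best response Idle.
Plant 1 against (Idle, Medium): payoffs -2, 2 → best response Low.
Plant 1 against (Low, Low): payoffs 5, 2 → best response Idle.
Plant 1 against (Low, Medium): payoffs 0, -8 → best response Idle.
Plant 1 against (Medium, Low): payoffs 9, 6 → best response Idle.
Plant 1 against (Medium, Medium): payoffs -8, -4 → best response Low.
Plant 2 against (Idle, Low): payoffs 0, -4, 9 → best response Medium.
Plant 2 against (Idle, Medium): payoffs -6, -7, 1 → best response Medium.
Plant 2 against (Low, Low): payoffs -4, -1, 2 → best response Medium.
Plant 2 against (Low, Medium): payoffs -2, -1, 6 → best response Medium.
Plant 3 against (Idle, Idle): payoffs -5, 4 → best response Medium.
Plant 3 against (Idle, Low): payoffs 4, -1 → best response Low.
Plant 3 against (Idle, Medium): payoffs 0, -8 → best response Low.
Plant 3 against (Low, Idle): payoffs -7, -3 → best response Medium.
Plant 3 against (Low, Low): payoffs -5, -7 → best response Low.
Plant 3 against (Low, Medium): payoffs -7, 8 → best response Medium.
Mutual best responses: (Idle, Medium, Low); (Low, Medium, Medium).

The pure Nash equilibria are (Idle, Medium, Low), (Low, Medium, Medium).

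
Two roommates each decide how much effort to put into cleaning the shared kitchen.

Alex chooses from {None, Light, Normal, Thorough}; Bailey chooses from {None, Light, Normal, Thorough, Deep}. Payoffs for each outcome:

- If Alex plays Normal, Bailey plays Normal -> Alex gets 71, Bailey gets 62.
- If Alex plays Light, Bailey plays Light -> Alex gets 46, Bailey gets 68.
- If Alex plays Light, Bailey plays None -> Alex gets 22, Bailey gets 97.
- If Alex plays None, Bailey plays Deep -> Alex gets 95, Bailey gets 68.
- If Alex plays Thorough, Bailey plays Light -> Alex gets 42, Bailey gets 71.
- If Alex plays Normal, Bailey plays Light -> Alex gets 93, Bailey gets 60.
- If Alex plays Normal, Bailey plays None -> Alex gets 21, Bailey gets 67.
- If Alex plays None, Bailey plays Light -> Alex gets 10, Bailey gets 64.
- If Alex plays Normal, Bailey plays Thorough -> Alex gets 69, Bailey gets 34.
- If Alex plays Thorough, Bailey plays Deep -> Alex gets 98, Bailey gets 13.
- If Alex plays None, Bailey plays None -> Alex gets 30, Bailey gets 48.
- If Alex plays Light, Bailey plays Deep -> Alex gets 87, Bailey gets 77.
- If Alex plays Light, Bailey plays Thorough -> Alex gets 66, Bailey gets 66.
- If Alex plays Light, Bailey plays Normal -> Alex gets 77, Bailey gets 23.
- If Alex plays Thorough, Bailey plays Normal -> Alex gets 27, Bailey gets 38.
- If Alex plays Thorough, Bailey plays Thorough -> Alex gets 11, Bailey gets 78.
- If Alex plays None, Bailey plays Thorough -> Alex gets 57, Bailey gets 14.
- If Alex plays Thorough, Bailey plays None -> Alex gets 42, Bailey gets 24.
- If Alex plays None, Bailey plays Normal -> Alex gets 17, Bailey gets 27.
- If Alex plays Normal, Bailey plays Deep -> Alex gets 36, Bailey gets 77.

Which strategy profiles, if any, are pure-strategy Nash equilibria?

For each strategy profile, look for a profitable unilateral deviation.
(None, None): Alex can switch to Thorough (30 → 42). Not NE.
(None, Light): Alex can switch to Light (10 → 46). Not NE.
(None, Normal): Alex can switch to Light (17 → 77). Not NE.
(None, Thorough): Alex can switch to Light (57 → 66). Not NE.
(None, Deep): Alex can switch to Thorough (95 → 98). Not NE.
(Light, None): Alex can switch to None (22 → 30). Not NE.
(Light, Light): Alex can switch to Normal (46 → 93). Not NE.
(Light, Normal): Bailey can switch to None (23 → 97). Not NE.
(Light, Thorough): Alex can switch to Normal (66 → 69). Not NE.
(Light, Deep): Alex can switch to None (87 → 95). Not NE.
(Normal, None): Alex can switch to None (21 → 30). Not NE.
(Normal, Light): Bailey can switch to None (60 → 67). Not NE.
(The remaining 8 profiles each have a profitable deviation by the same check.)

There is no pure-strategy Nash equilibrium.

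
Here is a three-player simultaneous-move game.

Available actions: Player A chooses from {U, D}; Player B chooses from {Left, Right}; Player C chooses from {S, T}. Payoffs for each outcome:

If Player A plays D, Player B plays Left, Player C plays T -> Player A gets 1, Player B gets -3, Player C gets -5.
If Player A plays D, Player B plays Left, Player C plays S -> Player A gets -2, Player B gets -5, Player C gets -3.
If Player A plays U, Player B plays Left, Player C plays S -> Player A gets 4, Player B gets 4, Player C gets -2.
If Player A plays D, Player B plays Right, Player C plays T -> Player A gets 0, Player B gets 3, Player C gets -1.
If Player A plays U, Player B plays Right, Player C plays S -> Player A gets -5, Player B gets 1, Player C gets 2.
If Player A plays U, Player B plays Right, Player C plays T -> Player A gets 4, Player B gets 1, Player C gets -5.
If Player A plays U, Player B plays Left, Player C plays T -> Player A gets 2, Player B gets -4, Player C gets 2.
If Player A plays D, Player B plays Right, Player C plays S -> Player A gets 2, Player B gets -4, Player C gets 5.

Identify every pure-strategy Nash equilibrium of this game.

(D, Right, S)

For each player, find the best response to each opponent profile; mutual best responses are the pure NE.
Player A against (Left, S): payoffs 4, -2 → best response U.
Player A against (Left, T): payoffs 2, 1 → best response U.
Player A against (Right, S): payoffs -5, 2 → best response D.
Player A against (Right, T): payoffs 4, 0 → best response U.
Player B against (U, S): payoffs 4, 1 → best response Left.
Player B against (U, T): payoffs -4, 1 → best response Right.
Player B against (D, S): payoffs -5, -4 → best response Right.
Player B against (D, T): payoffs -3, 3 → best response Right.
Player C against (U, Left): payoffs -2, 2 → best response T.
Player C against (U, Right): payoffs 2, -5 → best response S.
Player C against (D, Left): payoffs -3, -5 → best response S.
Player C against (D, Right): payoffs 5, -1 → best response S.
Mutual best responses: (D, Right, S).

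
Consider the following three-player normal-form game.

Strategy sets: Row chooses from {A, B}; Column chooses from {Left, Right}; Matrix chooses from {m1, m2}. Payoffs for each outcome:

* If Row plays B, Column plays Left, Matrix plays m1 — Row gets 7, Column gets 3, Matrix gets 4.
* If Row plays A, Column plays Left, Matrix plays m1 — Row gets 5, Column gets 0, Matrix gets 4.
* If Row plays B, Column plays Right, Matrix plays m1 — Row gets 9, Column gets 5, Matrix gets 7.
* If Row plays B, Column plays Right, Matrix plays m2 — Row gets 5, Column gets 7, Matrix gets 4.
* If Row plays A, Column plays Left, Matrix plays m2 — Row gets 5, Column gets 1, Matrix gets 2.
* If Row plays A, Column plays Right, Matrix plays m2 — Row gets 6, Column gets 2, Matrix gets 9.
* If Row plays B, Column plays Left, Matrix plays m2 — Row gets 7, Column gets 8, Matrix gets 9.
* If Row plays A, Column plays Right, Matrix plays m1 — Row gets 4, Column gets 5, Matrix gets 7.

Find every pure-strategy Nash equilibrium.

Pure-strategy Nash equilibria: (A, Right, m2) and (B, Left, m2) and (B, Right, m1)

Check each profile: it is a Nash equilibrium iff no player can strictly gain by switching unilaterally.
(A, Left, m1): Row can switch to B (5 → 7). Not NE.
(A, Left, m2): Row can switch to B (5 → 7). Not NE.
(A, Right, m1): Row can switch to B (4 → 9). Not NE.
(A, Right, m2): Row gets 6, best alternative 5; Column gets 2, best alternative 1; Matrix gets 9, best alternative 7. No profitable deviation — NE.
(B, Left, m1): Column can switch to Right (3 → 5). Not NE.
(B, Left, m2): Row gets 7, best alternative 5; Column gets 8, best alternative 7; Matrix gets 9, best alternative 4. No profitable deviation — NE.
(B, Right, m1): Row gets 9, best alternative 4; Column gets 5, best alternative 3; Matrix gets 7, best alternative 4. No profitable deviation — NE.
(B, Right, m2): Row can switch to A (5 → 6). Not NE.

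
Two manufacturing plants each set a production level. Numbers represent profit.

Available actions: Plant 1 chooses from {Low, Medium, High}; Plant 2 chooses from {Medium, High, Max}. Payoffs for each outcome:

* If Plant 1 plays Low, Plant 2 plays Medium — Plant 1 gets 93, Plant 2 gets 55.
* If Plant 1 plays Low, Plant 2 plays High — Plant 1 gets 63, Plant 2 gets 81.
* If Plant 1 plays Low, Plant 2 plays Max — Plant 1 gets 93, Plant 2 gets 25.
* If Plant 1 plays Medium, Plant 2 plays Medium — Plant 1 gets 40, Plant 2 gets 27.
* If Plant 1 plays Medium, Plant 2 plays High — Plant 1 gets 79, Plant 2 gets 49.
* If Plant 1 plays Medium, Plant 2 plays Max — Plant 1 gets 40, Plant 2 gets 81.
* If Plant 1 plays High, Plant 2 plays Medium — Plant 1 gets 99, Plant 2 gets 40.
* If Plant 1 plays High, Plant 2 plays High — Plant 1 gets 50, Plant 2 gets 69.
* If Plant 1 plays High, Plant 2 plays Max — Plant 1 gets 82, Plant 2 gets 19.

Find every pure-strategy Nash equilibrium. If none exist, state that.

No pure-strategy Nash equilibrium.

Plant 1 against Medium: payoffs 93, 40, 99 → best response High.
Plant 1 against High: payoffs 63, 79, 50 → best response Medium.
Plant 1 against Max: payoffs 93, 40, 82 → best response Low.
Plant 2 against Low: payoffs 55, 81, 25 → best response High.
Plant 2 against Medium: payoffs 27, 49, 81 → best response Max.
Plant 2 against High: payoffs 40, 69, 19 → best response High.
No profile is a mutual best response for all players.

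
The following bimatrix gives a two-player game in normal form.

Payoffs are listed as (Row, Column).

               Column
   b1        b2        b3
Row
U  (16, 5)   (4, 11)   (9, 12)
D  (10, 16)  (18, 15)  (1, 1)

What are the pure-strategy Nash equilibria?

The unique pure-strategy Nash equilibrium is (U, b3).

For each player, find the best response to each opponent profile; mutual best responses are the pure NE.
Row against b1: payoffs 16, 10 → best response U.
Row against b2: payoffs 4, 18 → best response D.
Row against b3: payoffs 9, 1 → best response U.
Column against U: payoffs 5, 11, 12 → best response b3.
Column against D: payoffs 16, 15, 1 → best response b1.
Mutual best responses: (U, b3).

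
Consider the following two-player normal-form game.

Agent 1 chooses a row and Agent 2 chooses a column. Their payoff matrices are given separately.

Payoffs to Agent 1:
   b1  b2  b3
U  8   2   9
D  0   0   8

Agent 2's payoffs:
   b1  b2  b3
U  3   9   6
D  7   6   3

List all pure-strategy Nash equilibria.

Agent 1 against b1: payoffs 8, 0 → best response U.
Agent 1 against b2: payoffs 2, 0 → best response U.
Agent 1 against b3: payoffs 9, 8 → best response U.
Agent 2 against U: payoffs 3, 9, 6 → best response b2.
Agent 2 against D: payoffs 7, 6, 3 → best response b1.
Mutual best responses: (U, b2).

(U, b2)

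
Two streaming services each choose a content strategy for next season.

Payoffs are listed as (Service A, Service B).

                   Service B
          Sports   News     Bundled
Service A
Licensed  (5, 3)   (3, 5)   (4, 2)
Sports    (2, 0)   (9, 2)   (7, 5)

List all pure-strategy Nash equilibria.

(Licensed, Sports): Service B can switch to News (3 → 5). Not NE.
(Licensed, News): Service A can switch to Sports (3 → 9). Not NE.
(Licensed, Bundled): Service A can switch to Sports (4 → 7). Not NE.
(Sports, Sports): Service A can switch to Licensed (2 → 5). Not NE.
(Sports, News): Service B can switch to Bundled (2 → 5). Not NE.
(Sports, Bundled): Service A gets 7, best alternative 4; Service B gets 5, best alternative 2. No profitable deviation — NE.

Pure NE: (Sports, Bundled)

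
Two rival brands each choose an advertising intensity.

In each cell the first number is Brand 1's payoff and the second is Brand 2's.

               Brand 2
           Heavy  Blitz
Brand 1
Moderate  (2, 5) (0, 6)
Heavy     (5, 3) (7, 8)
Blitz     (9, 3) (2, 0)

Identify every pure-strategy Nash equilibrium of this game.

(Heavy, Blitz), (Blitz, Heavy)

Mark each player's best response to every combination of opponents' strategies; a profile where every player is best-responding is a pure Nash equilibrium.
Brand 1 against Heavy: payoffs 2, 5, 9 → best response Blitz.
Brand 1 against Blitz: payoffs 0, 7, 2 → best response Heavy.
Brand 2 against Moderate: payoffs 5, 6 → best response Blitz.
Brand 2 against Heavy: payoffs 3, 8 → best response Blitz.
Brand 2 against Blitz: payoffs 3, 0 → best response Heavy.
Mutual best responses: (Heavy, Blitz); (Blitz, Heavy).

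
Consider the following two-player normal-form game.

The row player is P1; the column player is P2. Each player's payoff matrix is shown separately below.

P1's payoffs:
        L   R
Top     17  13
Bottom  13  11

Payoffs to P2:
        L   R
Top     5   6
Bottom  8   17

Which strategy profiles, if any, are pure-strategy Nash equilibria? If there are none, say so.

The unique pure-strategy Nash equilibrium is (Top, R).

For each player, find the best response to each opponent profile; mutual best responses are the pure NE.
P1 against L: payoffs 17, 13 → best response Top.
P1 against R: payoffs 13, 11 → best response Top.
P2 against Top: payoffs 5, 6 → best response R.
P2 against Bottom: payoffs 8, 17 → best response R.
Mutual best responses: (Top, R).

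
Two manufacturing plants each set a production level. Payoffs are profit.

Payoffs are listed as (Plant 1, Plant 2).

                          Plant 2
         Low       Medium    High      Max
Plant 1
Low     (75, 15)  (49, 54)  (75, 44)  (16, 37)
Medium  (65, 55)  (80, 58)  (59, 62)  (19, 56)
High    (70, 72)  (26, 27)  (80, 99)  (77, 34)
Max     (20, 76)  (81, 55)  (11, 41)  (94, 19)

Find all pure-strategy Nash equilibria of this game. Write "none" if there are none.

Pure NE: (High, High)

(Low, Low): Plant 2 can switch to Medium (15 → 54). Not NE.
(Low, Medium): Plant 1 can switch to Medium (49 → 80). Not NE.
(Low, High): Plant 1 can switch to High (75 → 80). Not NE.
(Low, Max): Plant 1 can switch to Medium (16 → 19). Not NE.
(Medium, Low): Plant 1 can switch to Low (65 → 75). Not NE.
(Medium, Medium): Plant 1 can switch to Max (80 → 81). Not NE.
(Medium, High): Plant 1 can switch to Low (59 → 75). Not NE.
(Medium, Max): Plant 1 can switch to High (19 → 77). Not NE.
(High, High): Plant 1 gets 80, best alternative 75; Plant 2 gets 99, best alternative 72. No profitable deviation — NE.
(The remaining 7 profiles each have a profitable deviation by the same check.)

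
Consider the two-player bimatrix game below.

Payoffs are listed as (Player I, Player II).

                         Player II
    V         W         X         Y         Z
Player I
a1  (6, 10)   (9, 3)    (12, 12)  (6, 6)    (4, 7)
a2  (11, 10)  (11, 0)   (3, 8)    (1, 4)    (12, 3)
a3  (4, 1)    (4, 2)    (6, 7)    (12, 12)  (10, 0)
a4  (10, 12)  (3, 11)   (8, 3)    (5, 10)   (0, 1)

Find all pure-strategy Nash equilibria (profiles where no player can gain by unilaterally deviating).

Player I against V: payoffs 6, 11, 4, 10 → best response a2.
Player I against W: payoffs 9, 11, 4, 3 → best response a2.
Player I against X: payoffs 12, 3, 6, 8 → best response a1.
Player I against Y: payoffs 6, 1, 12, 5 → best response a3.
Player I against Z: payoffs 4, 12, 10, 0 → best response a2.
Player II against a1: payoffs 10, 3, 12, 6, 7 → best response X.
Player II against a2: payoffs 10, 0, 8, 4, 3 → best response V.
Player II against a3: payoffs 1, 2, 7, 12, 0 → best response Y.
Player II against a4: payoffs 12, 11, 3, 10, 1 → best response V.
Mutual best responses: (a1, X); (a2, V); (a3, Y).

Pure-strategy Nash equilibria: (a1, X); (a2, V); (a3, Y)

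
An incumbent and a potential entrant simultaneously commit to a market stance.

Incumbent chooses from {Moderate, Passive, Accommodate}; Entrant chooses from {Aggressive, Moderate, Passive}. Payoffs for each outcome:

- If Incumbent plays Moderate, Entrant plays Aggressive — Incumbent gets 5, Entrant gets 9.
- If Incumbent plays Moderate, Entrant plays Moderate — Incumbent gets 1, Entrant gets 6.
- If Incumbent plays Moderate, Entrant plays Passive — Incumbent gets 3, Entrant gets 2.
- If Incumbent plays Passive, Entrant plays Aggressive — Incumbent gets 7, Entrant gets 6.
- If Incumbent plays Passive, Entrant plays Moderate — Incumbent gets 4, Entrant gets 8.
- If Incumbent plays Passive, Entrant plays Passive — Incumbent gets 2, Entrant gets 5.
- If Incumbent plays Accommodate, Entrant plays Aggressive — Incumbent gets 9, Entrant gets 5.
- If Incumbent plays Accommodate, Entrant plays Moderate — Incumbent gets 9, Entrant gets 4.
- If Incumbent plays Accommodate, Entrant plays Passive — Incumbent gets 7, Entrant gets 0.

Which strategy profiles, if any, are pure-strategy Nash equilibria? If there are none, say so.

The unique pure-strategy Nash equilibrium is (Accommodate, Aggressive).

(Moderate, Aggressive): Incumbent can switch to Passive (5 → 7). Not NE.
(Moderate, Moderate): Incumbent can switch to Passive (1 → 4). Not NE.
(Moderate, Passive): Incumbent can switch to Accommodate (3 → 7). Not NE.
(Passive, Aggressive): Incumbent can switch to Accommodate (7 → 9). Not NE.
(Passive, Moderate): Incumbent can switch to Accommodate (4 → 9). Not NE.
(Passive, Passive): Incumbent can switch to Moderate (2 → 3). Not NE.
(Accommodate, Aggressive): Incumbent gets 9, best alternative 7; Entrant gets 5, best alternative 4. No profitable deviation — NE.
(Accommodate, Moderate): Entrant can switch to Aggressive (4 → 5). Not NE.
(Accommodate, Passive): Entrant can switch to Aggressive (0 → 5). Not NE.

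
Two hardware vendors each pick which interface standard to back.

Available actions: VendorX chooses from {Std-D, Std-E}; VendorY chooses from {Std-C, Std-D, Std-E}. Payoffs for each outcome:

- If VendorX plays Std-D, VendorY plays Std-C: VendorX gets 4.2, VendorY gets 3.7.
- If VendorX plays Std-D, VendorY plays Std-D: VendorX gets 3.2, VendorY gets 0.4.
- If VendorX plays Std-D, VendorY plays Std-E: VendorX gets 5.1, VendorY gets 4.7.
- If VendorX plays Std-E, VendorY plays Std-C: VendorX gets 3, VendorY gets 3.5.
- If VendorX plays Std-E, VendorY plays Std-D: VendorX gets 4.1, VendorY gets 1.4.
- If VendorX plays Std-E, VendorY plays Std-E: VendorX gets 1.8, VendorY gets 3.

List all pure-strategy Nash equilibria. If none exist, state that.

Check each profile: it is a Nash equilibrium iff no player can strictly gain by switching unilaterally.
(Std-D, Std-C): VendorY can switch to Std-E (3.7 → 4.7). Not NE.
(Std-D, Std-D): VendorX can switch to Std-E (3.2 → 4.1). Not NE.
(Std-D, Std-E): VendorX gets 5.1, best alternative 1.8; VendorY gets 4.7, best alternative 3.7. No profitable deviation — NE.
(Std-E, Std-C): VendorX can switch to Std-D (3 → 4.2). Not NE.
(Std-E, Std-D): VendorY can switch to Std-C (1.4 → 3.5). Not NE.
(Std-E, Std-E): VendorX can switch to Std-D (1.8 → 5.1). Not NE.

Pure NE: (Std-D, Std-E)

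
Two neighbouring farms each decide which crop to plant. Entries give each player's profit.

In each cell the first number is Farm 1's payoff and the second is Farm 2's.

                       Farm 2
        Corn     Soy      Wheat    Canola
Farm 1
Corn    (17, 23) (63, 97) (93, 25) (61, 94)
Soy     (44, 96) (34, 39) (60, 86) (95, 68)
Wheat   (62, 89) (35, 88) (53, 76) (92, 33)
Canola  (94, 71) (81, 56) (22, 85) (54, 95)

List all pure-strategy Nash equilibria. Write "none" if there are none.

For each strategy profile, look for a profitable unilateral deviation.
(Corn, Corn): Farm 1 can switch to Soy (17 → 44). Not NE.
(Corn, Soy): Farm 1 can switch to Canola (63 → 81). Not NE.
(Corn, Wheat): Farm 2 can switch to Soy (25 → 97). Not NE.
(Corn, Canola): Farm 1 can switch to Soy (61 → 95). Not NE.
(Soy, Corn): Farm 1 can switch to Wheat (44 → 62). Not NE.
(Soy, Soy): Farm 1 can switch to Corn (34 → 63). Not NE.
(Soy, Wheat): Farm 1 can switch to Corn (60 → 93). Not NE.
(Soy, Canola): Farm 2 can switch to Corn (68 → 96). Not NE.
(The remaining 8 profiles each have a profitable deviation by the same check.)

No pure-strategy Nash equilibrium.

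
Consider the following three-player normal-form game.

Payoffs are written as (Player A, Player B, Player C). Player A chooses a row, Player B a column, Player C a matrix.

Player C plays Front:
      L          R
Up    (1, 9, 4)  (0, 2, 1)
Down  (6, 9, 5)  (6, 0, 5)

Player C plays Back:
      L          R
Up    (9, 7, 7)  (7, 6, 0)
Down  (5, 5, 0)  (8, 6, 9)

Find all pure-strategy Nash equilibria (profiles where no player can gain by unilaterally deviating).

Pure-strategy Nash equilibria: (Up, L, Back) and (Down, L, Front) and (Down, R, Back)

For each strategy profile, look for a profitable unilateral deviation.
(Up, L, Front): Player A can switch to Down (1 → 6). Not NE.
(Up, L, Back): Player A gets 9, best alternative 5; Player B gets 7, best alternative 6; Player C gets 7, best alternative 4. No profitable deviation — NE.
(Up, R, Front): Player A can switch to Down (0 → 6). Not NE.
(Up, R, Back): Player A can switch to Down (7 → 8). Not NE.
(Down, L, Front): Player A gets 6, best alternative 1; Player B gets 9, best alternative 0; Player C gets 5, best alternative 0. No profitable deviation — NE.
(Down, L, Back): Player A can switch to Up (5 → 9). Not NE.
(Down, R, Front): Player B can switch to L (0 → 9). Not NE.
(Down, R, Back): Player A gets 8, best alternative 7; Player B gets 6, best alternative 5; Player C gets 9, best alternative 5. No profitable deviation — NE.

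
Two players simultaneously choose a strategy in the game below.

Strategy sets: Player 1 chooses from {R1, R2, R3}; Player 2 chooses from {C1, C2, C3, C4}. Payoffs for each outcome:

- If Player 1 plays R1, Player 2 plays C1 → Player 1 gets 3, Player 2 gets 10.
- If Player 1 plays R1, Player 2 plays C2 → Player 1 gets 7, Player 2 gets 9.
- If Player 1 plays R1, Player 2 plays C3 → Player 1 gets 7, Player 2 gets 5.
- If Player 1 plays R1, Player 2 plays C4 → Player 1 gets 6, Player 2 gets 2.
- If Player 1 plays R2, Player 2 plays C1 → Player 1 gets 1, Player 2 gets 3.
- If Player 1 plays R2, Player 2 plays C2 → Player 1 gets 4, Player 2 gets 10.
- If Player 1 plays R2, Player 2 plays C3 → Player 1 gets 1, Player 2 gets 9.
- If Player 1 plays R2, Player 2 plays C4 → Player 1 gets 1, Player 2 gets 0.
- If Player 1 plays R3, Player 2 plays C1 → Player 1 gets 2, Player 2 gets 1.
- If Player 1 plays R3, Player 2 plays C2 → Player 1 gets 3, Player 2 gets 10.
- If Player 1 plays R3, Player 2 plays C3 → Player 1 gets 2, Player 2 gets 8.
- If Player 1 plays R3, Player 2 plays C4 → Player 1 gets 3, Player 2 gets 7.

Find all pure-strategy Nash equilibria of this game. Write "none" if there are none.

Player 1 against C1: payoffs 3, 1, 2 → best response R1.
Player 1 against C2: payoffs 7, 4, 3 → best response R1.
Player 1 against C3: payoffs 7, 1, 2 → best response R1.
Player 1 against C4: payoffs 6, 1, 3 → best response R1.
Player 2 against R1: payoffs 10, 9, 5, 2 → best response C1.
Player 2 against R2: payoffs 3, 10, 9, 0 → best response C2.
Player 2 against R3: payoffs 1, 10, 8, 7 → best response C2.
Mutual best responses: (R1, C1).

(R1, C1)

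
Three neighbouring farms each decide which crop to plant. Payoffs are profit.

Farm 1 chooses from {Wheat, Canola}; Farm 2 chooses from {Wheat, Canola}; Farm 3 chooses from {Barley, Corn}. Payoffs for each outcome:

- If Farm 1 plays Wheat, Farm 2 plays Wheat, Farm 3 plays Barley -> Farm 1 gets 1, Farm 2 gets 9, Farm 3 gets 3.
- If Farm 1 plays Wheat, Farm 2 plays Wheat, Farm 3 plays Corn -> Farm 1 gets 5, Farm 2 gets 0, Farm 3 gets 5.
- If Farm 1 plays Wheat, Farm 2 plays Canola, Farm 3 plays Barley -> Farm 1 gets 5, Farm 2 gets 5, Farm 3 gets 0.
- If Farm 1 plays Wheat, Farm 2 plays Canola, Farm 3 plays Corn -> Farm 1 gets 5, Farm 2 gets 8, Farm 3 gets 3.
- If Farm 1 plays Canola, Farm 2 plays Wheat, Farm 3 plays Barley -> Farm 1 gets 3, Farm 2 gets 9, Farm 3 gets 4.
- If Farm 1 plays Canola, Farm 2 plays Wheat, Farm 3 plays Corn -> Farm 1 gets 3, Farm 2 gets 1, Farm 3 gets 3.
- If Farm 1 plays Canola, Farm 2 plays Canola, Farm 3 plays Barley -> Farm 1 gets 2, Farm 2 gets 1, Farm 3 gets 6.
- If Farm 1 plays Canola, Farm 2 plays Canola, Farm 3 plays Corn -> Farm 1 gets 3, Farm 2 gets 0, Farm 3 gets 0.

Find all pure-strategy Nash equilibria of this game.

The pure Nash equilibria are (Wheat, Canola, Corn); (Canola, Wheat, Barley).

(Wheat, Wheat, Barley): Farm 1 can switch to Canola (1 → 3). Not NE.
(Wheat, Wheat, Corn): Farm 2 can switch to Canola (0 → 8). Not NE.
(Wheat, Canola, Barley): Farm 2 can switch to Wheat (5 → 9). Not NE.
(Wheat, Canola, Corn): Farm 1 gets 5, best alternative 3; Farm 2 gets 8, best alternative 0; Farm 3 gets 3, best alternative 0. No profitable deviation — NE.
(Canola, Wheat, Barley): Farm 1 gets 3, best alternative 1; Farm 2 gets 9, best alternative 1; Farm 3 gets 4, best alternative 3. No profitable deviation — NE.
(Canola, Wheat, Corn): Farm 1 can switch to Wheat (3 → 5). Not NE.
(Canola, Canola, Barley): Farm 1 can switch to Wheat (2 → 5). Not NE.
(Canola, Canola, Corn): Farm 1 can switch to Wheat (3 → 5). Not NE.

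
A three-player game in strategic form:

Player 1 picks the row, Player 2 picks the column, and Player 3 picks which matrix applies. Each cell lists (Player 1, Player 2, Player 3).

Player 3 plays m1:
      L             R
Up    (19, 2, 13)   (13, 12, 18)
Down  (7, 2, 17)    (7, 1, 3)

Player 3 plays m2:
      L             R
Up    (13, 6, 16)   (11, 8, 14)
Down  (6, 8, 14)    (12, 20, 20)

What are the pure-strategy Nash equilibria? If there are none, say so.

(Up, L, m1): Player 2 can switch to R (2 → 12). Not NE.
(Up, L, m2): Player 2 can switch to R (6 → 8). Not NE.
(Up, R, m1): Player 1 gets 13, best alternative 7; Player 2 gets 12, best alternative 2; Player 3 gets 18, best alternative 14. No profitable deviation — NE.
(Up, R, m2): Player 1 can switch to Down (11 → 12). Not NE.
(Down, L, m1): Player 1 can switch to Up (7 → 19). Not NE.
(Down, L, m2): Player 1 can switch to Up (6 → 13). Not NE.
(Down, R, m1): Player 1 can switch to Up (7 → 13). Not NE.
(Down, R, m2): Player 1 gets 12, best alternative 11; Player 2 gets 20, best alternative 8; Player 3 gets 20, best alternative 3. No profitable deviation — NE.

Pure-strategy Nash equilibria: (Up, R, m1), (Down, R, m2)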